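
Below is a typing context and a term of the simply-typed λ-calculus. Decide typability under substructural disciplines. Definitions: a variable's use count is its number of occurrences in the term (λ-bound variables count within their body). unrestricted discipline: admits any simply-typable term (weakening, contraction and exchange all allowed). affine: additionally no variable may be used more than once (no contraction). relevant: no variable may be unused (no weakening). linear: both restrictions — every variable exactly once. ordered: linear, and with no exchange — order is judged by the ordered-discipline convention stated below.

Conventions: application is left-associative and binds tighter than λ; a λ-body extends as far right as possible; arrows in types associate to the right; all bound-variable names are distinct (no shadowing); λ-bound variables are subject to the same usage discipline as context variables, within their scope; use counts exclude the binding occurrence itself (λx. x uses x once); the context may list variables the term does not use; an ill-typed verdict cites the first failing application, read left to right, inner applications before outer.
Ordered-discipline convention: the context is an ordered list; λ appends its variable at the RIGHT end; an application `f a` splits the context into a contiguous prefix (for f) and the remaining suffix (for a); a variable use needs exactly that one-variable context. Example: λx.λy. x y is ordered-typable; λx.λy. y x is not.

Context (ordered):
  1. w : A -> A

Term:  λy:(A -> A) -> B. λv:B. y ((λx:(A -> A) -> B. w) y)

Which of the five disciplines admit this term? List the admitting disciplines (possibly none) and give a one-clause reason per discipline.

admitted by: unrestricted
variable uses: w: 1; y (λ-bound): 2; v (λ-bound): 0; x (λ-bound): 0
order of uses: y, w, y
typing: the term checks, with type ((A -> A) -> B) -> B -> B
ordered: ✗, uses contraction: y ×2; unused: v, x — weakening required
linear: ✗, uses contraction: y ×2; unused: v, x — weakening required
affine: ✗, uses contraction: y ×2
relevant: ✗, unused: v, x — weakening required
unrestricted: ✓, typability at ((A -> A) -> B) -> B -> B is all that's needed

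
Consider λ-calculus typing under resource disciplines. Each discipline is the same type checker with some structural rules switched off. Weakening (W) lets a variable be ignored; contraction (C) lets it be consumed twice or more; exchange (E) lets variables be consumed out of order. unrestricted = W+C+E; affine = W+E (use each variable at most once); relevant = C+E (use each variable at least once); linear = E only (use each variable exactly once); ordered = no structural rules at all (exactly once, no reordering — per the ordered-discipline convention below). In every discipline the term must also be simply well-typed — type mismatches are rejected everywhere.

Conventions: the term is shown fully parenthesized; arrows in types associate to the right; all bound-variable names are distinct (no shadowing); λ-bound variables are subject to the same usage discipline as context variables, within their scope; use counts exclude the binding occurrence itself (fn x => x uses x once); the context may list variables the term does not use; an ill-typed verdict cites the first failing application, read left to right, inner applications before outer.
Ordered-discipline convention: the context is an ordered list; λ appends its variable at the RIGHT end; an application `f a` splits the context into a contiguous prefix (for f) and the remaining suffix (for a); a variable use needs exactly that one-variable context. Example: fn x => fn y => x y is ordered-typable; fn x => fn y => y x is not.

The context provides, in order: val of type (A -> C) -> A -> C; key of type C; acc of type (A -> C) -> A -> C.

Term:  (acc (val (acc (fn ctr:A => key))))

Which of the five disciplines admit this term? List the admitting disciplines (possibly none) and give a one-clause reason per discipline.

admitting disciplines: unrestricted
use counts: val ×1; key ×1; acc ×2; ctr (bound) ×0
use order (left to right): acc, val, acc, key
typing: well-typed at A -> C
ordered: ✗ — repeated use of acc ×2; needs weakening: ctr unused
linear: ✗ — repeated use of acc ×2; needs weakening: ctr unused
affine: ✗ — repeated use of acc ×2
relevant: ✗ — needs weakening: ctr unused
unrestricted: ✓ — typability at A -> C is all that's needed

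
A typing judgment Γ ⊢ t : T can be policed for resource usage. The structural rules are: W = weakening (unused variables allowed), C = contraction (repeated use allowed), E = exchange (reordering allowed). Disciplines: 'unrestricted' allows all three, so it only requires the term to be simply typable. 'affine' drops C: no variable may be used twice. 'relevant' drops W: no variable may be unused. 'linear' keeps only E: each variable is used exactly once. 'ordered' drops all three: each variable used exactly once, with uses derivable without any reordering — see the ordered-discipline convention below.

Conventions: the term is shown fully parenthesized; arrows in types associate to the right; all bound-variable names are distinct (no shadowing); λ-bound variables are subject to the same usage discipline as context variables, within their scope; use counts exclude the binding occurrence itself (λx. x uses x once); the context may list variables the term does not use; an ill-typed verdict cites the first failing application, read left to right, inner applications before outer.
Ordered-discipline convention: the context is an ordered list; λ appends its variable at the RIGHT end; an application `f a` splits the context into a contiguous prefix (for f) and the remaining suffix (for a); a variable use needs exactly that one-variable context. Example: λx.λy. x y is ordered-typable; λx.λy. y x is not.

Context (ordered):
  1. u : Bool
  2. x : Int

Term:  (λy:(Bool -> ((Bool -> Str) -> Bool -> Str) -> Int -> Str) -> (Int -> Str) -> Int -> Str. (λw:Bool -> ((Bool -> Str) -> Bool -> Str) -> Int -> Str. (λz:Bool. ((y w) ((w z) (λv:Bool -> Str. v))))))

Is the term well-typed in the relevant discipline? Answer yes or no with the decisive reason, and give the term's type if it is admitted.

no — unused: u, x — weakening required
counts: u: 0, x: 0, y (λ-bound): 1, w (λ-bound): 2, z (λ-bound): 1, v (λ-bound): 1
uses in reading order: y, w, w, z, v
typing: well-typed — term : ((Bool -> ((Bool -> Str) -> Bool -> Str) -> Int -> Str) -> (Int -> Str) -> Int -> Str) -> (Bool -> ((Bool -> Str) -> Bool -> Str) -> Int -> Str) -> Bool -> Int -> Str
across the five disciplines: ordered ✗ | linear ✗ | affine ✗ | relevant ✗ | unrestricted ✓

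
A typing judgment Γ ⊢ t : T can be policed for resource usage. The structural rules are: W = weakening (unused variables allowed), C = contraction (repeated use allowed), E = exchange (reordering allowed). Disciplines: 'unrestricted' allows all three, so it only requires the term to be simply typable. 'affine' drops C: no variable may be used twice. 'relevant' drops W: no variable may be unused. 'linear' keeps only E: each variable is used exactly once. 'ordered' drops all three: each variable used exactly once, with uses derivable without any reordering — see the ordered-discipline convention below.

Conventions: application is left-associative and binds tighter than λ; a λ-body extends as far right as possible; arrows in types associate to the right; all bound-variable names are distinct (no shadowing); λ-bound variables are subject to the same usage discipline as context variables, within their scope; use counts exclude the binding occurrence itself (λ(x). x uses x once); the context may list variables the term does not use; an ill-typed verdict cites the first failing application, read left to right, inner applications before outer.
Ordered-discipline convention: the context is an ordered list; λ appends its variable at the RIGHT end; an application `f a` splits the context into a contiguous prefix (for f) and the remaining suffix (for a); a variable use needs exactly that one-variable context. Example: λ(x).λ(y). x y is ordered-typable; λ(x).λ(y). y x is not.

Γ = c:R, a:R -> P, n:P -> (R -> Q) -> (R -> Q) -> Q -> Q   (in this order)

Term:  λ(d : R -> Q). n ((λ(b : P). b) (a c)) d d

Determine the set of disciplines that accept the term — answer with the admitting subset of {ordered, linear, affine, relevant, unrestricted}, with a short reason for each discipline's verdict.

admitted in: relevant, unrestricted
variable uses: c=1; a=1; n=1; d (λ-bound)=2; b (λ-bound)=1
order of uses: n, b, a, c, d, d
typing: the term checks, with type (R -> Q) -> Q -> Q
ordered: ✗, needs contraction — d ×2
linear: ✗, needs contraction — d ×2
affine: ✗, needs contraction — d ×2
relevant: ✓, c, a, n, d, b: all used, weakening unneeded
unrestricted: ✓, well-typed at (R -> Q) -> Q -> Q; no restrictions here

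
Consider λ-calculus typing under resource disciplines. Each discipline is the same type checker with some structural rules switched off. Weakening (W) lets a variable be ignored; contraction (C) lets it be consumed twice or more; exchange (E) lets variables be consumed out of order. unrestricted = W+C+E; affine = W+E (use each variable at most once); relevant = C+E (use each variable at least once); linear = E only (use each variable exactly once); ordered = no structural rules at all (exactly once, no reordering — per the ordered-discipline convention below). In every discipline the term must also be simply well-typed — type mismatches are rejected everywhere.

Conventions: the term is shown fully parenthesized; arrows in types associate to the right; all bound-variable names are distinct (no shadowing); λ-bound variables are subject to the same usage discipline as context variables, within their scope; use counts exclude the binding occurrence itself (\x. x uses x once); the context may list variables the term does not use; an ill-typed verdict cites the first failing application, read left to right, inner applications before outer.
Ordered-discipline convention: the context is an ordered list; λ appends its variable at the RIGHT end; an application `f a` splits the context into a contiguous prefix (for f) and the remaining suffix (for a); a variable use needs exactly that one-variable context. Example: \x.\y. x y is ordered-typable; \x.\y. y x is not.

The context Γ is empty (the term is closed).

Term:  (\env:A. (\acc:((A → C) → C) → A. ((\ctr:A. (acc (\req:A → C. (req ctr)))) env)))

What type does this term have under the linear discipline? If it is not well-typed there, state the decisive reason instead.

term : A → (((A → C) → C) → A) → A
usage: env (λ-bound) ×1, acc (λ-bound) ×1, ctr (λ-bound) ×1, req (λ-bound) ×1
use order (left to right): acc, req, ctr, env
typing: ✓ — A → (((A → C) → C) → A) → A
per-discipline verdicts: ordered ✗; linear ✓; affine ✓; relevant ✓; unrestricted ✓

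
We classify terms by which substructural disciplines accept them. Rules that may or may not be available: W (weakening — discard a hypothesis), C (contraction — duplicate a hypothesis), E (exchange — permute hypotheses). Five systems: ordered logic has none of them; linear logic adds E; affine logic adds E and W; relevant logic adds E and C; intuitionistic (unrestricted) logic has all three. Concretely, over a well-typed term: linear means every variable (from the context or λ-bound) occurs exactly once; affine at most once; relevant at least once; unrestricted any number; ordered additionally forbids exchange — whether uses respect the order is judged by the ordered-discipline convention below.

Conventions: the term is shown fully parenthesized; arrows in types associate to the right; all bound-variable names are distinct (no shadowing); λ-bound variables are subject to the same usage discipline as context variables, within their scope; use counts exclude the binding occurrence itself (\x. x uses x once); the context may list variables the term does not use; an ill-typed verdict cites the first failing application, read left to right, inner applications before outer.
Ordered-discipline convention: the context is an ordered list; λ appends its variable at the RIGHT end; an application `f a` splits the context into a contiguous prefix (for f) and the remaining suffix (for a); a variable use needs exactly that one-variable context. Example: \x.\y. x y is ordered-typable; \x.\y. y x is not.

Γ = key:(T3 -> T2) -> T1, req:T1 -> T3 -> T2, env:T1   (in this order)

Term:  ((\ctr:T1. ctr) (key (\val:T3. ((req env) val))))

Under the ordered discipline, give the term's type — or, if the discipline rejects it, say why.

term : T1
use counts: key=1; req=1; env=1; ctr [bound]=1; val [bound]=1
uses in reading order: ctr, key, req, env, val
typing: well-typed — term : T1
per-discipline verdicts: ordered ✓, linear ✓, affine ✓, relevant ✓, unrestricted ✓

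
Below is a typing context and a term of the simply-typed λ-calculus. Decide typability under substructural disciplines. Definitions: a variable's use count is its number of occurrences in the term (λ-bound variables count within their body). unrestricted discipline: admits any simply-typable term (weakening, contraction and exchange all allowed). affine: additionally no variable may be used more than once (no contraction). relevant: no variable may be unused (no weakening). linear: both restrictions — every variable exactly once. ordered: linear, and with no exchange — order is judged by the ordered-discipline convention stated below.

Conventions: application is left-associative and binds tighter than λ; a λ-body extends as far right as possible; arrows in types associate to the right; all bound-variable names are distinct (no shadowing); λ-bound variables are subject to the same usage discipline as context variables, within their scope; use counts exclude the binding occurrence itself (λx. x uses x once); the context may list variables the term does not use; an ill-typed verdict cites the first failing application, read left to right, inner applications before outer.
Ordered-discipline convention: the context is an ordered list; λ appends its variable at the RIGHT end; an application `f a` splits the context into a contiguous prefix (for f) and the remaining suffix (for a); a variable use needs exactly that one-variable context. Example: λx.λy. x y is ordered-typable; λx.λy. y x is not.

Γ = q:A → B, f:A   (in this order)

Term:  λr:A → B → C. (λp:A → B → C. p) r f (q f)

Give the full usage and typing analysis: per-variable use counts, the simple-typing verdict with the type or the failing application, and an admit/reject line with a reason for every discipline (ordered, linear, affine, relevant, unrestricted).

variable uses: q=1, f=2, r [bound]=1, p [bound]=1
uses in reading order: p, r, f, q, f
typing: the term checks, with type (A → B → C) → C
ordered: ✗ — needs contraction — f ×2
linear: ✗ — needs contraction — f ×2
affine: ✗ — needs contraction — f ×2
relevant: ✓ — q, f, r, p: all used, weakening unneeded
unrestricted: ✓ — simply typable at (A → B → C) → C; W, C, E all held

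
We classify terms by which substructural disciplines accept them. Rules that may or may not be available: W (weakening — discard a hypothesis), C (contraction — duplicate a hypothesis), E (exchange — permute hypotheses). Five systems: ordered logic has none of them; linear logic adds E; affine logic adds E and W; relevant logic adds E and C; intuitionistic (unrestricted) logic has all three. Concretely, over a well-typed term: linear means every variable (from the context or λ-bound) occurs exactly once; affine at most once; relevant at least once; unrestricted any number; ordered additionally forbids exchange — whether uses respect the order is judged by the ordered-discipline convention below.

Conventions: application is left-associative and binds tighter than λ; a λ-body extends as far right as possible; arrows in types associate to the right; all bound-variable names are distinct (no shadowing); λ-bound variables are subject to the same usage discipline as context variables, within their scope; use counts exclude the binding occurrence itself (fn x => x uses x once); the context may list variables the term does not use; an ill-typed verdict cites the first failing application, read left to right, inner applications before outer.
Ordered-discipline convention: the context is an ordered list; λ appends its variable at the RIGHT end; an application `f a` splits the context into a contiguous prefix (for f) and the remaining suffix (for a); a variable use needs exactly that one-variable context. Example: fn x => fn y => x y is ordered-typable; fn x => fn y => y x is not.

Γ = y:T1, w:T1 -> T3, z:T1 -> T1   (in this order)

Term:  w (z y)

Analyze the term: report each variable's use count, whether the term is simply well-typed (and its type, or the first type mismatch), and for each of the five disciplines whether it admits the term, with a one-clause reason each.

usage: y: 1×, w: 1×, z: 1×
order of uses: w, z, y
typing: well-typed — term : T3
ordered: ✗, needs exchange: uses follow w, z, y
linear: ✓, single use per variable (y, w, z)
affine: ✓, none of y, w, z used more than once
relevant: ✓, every one of y, w, z appears
unrestricted: ✓, typability at T3 is all that's needed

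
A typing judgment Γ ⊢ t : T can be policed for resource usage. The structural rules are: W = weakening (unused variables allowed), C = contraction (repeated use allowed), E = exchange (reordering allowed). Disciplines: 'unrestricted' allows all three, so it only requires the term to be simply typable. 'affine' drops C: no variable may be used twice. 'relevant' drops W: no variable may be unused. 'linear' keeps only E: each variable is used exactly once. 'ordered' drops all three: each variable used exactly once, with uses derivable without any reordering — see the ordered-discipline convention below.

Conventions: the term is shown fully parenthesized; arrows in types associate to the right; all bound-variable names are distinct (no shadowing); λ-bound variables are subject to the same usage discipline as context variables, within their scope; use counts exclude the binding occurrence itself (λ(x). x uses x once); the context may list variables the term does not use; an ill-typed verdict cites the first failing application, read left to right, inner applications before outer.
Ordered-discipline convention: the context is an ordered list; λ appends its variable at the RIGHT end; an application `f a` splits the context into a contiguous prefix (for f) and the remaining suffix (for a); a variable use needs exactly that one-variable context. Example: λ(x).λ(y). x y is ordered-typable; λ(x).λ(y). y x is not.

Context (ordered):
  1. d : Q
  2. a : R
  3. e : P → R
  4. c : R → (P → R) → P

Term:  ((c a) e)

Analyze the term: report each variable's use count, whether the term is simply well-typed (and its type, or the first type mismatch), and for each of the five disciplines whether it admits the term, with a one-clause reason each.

variable uses: d=0, a=1, e=1, c=1
uses in reading order: c, a, e
typing: the term checks, with type P
ordered ✗ (unused: d — weakening required)
linear ✗ (unused: d — weakening required)
affine ✓ (none of d, a, e, c used more than once)
relevant ✗ (unused: d — weakening required)
unrestricted ✓ (well-typed at P; no restrictions here)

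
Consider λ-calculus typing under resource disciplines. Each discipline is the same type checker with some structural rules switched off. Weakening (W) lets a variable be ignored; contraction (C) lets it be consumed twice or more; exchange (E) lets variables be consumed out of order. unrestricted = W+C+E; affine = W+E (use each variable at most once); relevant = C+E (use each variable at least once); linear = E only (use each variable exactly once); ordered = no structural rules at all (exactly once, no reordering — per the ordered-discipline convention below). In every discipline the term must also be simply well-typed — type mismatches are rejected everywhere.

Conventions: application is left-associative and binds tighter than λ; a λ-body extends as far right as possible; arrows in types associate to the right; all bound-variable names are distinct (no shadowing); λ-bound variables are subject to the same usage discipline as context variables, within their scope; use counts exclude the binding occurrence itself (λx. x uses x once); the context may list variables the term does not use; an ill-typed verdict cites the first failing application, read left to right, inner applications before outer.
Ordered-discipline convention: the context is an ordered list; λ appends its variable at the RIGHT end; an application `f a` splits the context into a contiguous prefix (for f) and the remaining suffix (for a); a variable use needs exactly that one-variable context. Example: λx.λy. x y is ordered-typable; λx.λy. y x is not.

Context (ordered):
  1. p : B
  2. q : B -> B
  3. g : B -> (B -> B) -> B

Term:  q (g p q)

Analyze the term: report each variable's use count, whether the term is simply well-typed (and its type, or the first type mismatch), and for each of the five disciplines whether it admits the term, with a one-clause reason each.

counts: p=1; q=2; g=1
order of uses: q, g, p, q
typing: ✓ — B
ordered ✗ (q ×2 used more than once (contraction))
linear ✗ (q ×2 used more than once (contraction))
affine ✗ (q ×2 used more than once (contraction))
relevant ✓ (none of p, q, g goes unused)
unrestricted ✓ (typability at B is all that's needed)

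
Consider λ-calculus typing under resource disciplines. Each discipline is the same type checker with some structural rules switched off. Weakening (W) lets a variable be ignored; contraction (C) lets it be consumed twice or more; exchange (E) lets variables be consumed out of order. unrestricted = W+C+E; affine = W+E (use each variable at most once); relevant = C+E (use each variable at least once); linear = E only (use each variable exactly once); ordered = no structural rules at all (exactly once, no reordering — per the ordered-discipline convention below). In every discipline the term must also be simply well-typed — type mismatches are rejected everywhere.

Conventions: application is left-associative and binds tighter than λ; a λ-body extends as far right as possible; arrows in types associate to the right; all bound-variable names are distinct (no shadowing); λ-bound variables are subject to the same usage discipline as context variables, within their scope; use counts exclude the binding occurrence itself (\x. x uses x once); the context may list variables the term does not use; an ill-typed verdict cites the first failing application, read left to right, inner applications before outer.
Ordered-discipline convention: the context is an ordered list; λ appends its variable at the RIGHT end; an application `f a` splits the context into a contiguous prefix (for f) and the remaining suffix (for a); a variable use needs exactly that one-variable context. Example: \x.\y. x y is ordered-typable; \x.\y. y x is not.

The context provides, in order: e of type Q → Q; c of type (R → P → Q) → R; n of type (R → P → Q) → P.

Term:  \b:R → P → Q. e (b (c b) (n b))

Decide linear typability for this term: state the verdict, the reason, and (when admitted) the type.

no — repeated use of b ×3
variable uses: e: 1×, c: 1×, n: 1×, b (bound): 3×
uses in reading order: e, b, c, b, n, b
typing: well-typed at (R → P → Q) → Q
all disciplines: ordered ✗; linear ✗; affine ✗; relevant ✓; unrestricted ✓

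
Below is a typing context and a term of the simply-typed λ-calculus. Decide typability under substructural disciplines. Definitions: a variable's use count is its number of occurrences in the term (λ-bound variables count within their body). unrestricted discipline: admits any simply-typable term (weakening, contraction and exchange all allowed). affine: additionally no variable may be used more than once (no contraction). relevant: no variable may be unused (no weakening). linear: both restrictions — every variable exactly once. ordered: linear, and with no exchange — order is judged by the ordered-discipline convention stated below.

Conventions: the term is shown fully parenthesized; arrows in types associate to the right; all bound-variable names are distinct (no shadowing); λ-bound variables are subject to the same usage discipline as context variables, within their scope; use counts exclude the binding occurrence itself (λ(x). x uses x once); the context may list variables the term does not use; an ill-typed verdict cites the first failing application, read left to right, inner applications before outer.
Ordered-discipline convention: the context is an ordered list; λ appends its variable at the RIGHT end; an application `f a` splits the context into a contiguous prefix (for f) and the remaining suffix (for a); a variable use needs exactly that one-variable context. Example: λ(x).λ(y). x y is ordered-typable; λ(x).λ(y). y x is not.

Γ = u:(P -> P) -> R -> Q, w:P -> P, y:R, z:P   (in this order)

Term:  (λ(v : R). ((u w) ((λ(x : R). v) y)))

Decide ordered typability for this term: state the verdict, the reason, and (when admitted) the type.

no — needs weakening: z, x unused
usage: u ×1; w ×1; y ×1; z ×0; v [bound] ×1; x [bound] ×0
use order (left to right): u, w, v, y
typing: ✓ — R -> Q
across the five disciplines: ordered ✗, linear ✗, affine ✓, relevant ✗, unrestricted ✓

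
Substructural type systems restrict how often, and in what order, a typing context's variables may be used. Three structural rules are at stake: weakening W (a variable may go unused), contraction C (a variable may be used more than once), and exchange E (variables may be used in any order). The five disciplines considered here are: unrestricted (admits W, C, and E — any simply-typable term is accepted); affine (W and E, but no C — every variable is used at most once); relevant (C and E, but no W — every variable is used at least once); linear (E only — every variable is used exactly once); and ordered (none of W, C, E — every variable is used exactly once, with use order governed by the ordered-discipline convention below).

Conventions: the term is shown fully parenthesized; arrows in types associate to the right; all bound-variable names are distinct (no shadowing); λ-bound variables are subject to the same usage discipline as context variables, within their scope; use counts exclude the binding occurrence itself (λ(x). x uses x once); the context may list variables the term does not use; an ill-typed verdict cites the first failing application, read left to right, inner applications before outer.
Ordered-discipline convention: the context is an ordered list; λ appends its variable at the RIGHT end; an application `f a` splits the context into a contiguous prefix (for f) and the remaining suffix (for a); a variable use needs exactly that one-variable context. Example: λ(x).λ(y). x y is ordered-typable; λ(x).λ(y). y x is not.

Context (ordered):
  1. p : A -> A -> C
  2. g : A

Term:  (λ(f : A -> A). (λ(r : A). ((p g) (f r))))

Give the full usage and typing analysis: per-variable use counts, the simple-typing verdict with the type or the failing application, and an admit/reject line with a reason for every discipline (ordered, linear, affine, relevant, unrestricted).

use counts: p=1; g=1; f (λ-bound)=1; r (λ-bound)=1
use order (left to right): p, g, f, r
typing: the term checks, with type (A -> A) -> A -> C
ordered: ✓ — p, g, f, r: once each, no exchange needed
linear: ✓ — p, g, f, r: one use apiece
affine: ✓ — p, g, f, r: no repeats, contraction unneeded
relevant: ✓ — at least one use each (p, g, f, r)
unrestricted: ✓ — well-typed at (A -> A) -> A -> C; no restrictions here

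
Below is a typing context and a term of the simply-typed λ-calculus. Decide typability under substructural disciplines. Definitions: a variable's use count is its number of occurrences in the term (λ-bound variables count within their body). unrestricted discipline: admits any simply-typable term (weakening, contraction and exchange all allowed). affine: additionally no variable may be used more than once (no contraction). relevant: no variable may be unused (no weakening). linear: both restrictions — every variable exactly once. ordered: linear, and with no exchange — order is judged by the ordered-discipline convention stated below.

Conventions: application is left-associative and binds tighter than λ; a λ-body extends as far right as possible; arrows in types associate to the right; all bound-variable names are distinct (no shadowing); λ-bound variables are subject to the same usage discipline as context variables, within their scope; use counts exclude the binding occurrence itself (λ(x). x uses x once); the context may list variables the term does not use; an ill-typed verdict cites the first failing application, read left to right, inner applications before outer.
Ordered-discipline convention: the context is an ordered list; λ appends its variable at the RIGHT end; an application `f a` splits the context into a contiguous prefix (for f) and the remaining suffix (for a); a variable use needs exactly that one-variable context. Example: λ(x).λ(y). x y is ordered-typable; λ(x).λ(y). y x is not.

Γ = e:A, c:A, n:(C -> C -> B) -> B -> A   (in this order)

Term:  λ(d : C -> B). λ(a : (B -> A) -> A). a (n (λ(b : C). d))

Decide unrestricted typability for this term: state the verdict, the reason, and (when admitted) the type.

yes — simply typable at (C -> B) -> ((B -> A) -> A) -> A; W, C, E all held; term : (C -> B) -> ((B -> A) -> A) -> A
counts: e: 0×, c: 0×, n: 1×, d [bound]: 1×, a [bound]: 1×, b [bound]: 0×
order of uses: a, n, d
typing: ✓ — (C -> B) -> ((B -> A) -> A) -> A
across the five disciplines: ordered ✗; linear ✗; affine ✓; relevant ✗; unrestricted ✓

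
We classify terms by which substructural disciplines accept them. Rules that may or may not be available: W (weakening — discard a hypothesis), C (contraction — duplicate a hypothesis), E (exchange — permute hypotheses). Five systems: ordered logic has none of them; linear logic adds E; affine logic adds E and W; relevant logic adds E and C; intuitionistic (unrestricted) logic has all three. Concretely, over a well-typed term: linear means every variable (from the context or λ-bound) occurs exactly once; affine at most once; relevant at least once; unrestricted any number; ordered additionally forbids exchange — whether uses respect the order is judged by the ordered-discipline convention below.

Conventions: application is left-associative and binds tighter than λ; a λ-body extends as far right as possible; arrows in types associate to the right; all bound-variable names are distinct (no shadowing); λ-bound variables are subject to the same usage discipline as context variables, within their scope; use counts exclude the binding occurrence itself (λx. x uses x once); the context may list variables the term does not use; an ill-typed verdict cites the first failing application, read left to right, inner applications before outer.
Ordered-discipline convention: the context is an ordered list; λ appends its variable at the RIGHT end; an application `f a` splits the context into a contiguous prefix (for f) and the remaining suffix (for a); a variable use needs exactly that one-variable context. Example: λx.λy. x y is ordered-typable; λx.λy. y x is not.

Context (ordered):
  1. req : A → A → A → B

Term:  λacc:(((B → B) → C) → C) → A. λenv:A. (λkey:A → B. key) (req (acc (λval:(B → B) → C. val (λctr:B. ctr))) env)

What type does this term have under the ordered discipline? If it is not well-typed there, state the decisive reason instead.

term : ((((B → B) → C) → C) → A) → A → A → B
usage: req: 1; acc [bound]: 1; env [bound]: 1; key [bound]: 1; val [bound]: 1; ctr [bound]: 1
order of uses: key, req, acc, val, ctr, env
typing: well-typed at ((((B → B) → C) → C) → A) → A → A → B
across the five disciplines: ordered ✓; linear ✓; affine ✓; relevant ✓; unrestricted ✓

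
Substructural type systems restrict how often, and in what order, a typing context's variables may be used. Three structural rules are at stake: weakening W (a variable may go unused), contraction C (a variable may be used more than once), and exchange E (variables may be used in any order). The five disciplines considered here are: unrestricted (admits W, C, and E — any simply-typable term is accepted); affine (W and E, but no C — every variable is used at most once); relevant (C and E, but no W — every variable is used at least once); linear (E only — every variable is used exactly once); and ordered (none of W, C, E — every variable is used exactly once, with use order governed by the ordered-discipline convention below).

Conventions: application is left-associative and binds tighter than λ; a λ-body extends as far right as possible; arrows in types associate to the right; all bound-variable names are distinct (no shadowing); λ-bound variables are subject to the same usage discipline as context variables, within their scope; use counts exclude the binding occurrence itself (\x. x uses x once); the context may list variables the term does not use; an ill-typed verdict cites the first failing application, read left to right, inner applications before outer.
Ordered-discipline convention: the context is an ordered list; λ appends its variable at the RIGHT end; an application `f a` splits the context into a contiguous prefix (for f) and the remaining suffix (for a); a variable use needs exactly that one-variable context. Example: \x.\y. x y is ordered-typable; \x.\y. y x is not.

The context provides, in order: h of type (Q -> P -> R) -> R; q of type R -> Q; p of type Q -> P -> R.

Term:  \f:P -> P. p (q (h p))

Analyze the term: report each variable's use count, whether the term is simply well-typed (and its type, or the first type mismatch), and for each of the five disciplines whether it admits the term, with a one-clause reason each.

variable uses: h=1; q=1; p=2; f [bound]=0
use order (left to right): p, q, h, p
typing: well-typed at (P -> P) -> P -> R
ordered: ✗ — uses contraction: p ×2; needs weakening: f unused
linear: ✗ — uses contraction: p ×2; needs weakening: f unused
affine: ✗ — uses contraction: p ×2
relevant: ✗ — needs weakening: f unused
unrestricted: ✓ — simply typable at (P -> P) -> P -> R; W, C, E all held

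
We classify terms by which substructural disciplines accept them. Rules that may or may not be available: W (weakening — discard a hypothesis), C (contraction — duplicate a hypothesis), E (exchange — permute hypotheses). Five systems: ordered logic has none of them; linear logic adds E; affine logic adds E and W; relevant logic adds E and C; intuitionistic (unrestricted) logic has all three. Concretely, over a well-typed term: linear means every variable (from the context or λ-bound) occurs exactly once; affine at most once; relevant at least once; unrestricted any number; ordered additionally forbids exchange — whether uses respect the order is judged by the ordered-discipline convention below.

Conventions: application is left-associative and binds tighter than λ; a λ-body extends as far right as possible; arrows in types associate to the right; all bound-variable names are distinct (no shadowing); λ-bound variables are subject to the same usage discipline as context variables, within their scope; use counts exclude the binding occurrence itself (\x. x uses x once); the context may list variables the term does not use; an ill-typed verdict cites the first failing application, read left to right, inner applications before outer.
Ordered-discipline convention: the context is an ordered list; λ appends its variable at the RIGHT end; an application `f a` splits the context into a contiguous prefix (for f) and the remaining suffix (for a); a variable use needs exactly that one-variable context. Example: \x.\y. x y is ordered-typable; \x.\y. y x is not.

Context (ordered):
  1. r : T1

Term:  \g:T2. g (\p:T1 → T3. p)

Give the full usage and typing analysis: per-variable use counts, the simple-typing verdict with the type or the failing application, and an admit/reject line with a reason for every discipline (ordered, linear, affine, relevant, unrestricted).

usage: r ×0, g [bound] ×1, p [bound] ×1
order of uses: g, p
typing: ill-typed: applying a non-function (T2)
ordered: ✗, a type mismatch blocks all five
linear: ✗, the type mismatch rejects it
affine: ✗, not simply typable
relevant: ✗, fails simple typing
unrestricted: ✗, a type mismatch blocks all five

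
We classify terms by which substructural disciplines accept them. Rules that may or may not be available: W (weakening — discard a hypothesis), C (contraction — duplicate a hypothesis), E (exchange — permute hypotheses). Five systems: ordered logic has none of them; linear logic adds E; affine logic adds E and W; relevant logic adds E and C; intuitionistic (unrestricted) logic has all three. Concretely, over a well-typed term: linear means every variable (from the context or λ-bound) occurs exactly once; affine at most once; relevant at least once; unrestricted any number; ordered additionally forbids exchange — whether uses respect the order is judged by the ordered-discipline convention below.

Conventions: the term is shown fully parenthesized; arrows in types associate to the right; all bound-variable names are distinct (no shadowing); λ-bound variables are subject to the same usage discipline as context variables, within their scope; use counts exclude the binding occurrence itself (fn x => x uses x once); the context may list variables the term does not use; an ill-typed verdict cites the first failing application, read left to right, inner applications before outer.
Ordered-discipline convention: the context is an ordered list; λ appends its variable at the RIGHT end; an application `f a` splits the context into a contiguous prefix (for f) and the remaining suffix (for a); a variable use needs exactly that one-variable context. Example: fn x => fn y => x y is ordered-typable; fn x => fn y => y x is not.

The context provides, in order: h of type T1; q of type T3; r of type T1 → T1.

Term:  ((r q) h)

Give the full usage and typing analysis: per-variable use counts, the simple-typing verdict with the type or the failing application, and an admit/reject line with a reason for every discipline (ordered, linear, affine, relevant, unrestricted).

usage: h: 1; q: 1; r: 1
order of uses: r, q, h
typing: ill-typed: an application expects T1 but receives T3
ordered ✗ (the type mismatch rejects it)
linear ✗ (not simply typable)
affine ✗ (fails simple typing)
relevant ✗ (a type mismatch blocks all five)
unrestricted ✗ (the type mismatch rejects it)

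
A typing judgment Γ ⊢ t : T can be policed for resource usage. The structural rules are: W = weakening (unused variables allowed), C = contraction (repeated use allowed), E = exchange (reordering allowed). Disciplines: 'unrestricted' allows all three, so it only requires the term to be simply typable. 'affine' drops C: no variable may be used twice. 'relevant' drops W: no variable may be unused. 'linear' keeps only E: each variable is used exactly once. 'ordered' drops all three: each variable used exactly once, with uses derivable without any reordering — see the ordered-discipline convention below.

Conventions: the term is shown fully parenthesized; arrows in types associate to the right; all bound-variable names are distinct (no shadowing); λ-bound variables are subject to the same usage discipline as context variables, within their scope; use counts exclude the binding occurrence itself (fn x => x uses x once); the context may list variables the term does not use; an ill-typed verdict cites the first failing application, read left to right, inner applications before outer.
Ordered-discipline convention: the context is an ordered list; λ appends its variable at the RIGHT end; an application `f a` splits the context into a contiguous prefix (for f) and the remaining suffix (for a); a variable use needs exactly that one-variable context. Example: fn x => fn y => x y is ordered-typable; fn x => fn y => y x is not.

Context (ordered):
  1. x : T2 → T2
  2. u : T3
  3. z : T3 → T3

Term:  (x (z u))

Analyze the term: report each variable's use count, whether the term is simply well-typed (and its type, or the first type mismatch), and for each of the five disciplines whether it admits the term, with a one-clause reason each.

variable uses: x ×1, u ×1, z ×1
uses in reading order: x, z, u
typing: ill-typed: a function awaiting T2 gets T3
ordered: ✗, a type mismatch blocks all five
linear: ✗, the type mismatch rejects it
affine: ✗, not simply typable
relevant: ✗, fails simple typing
unrestricted: ✗, a type mismatch blocks all five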